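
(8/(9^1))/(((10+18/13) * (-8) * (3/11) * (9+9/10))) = -65/17982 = -0.00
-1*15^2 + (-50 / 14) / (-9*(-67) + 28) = -993850 / 4417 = -225.01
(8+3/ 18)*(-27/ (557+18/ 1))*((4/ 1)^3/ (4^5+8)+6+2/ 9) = -59584/ 24725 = -2.41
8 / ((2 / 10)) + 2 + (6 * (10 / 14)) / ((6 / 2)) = 304 / 7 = 43.43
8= 8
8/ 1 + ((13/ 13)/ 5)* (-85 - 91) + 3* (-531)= -8101/ 5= -1620.20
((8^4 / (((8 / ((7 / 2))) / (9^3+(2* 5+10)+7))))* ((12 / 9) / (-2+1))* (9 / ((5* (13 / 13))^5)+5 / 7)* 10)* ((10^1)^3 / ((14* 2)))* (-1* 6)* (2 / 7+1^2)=124917645312 / 35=3569075580.34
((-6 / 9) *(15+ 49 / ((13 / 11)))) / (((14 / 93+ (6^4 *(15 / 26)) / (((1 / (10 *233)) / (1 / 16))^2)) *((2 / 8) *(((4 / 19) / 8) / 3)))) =-0.00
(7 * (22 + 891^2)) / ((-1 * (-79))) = 5557321 / 79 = 70345.84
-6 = -6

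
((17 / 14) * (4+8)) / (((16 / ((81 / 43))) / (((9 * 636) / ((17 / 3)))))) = 1043199 / 602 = 1732.89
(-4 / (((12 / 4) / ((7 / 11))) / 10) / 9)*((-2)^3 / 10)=224 / 297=0.75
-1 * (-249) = 249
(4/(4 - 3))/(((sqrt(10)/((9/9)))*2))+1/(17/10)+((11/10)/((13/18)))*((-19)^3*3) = -34630441/1105+sqrt(10)/5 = -31339.13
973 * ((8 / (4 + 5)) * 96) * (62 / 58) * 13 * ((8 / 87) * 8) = 6424477696 / 7569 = 848788.17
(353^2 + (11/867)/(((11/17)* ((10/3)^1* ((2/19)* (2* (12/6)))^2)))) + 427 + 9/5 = 272082325/2176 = 125037.83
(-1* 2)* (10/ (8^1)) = -5/ 2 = -2.50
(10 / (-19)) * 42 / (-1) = 22.11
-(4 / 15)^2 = -16 / 225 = -0.07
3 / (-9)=-1 / 3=-0.33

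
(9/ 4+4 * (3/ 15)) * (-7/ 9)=-427/ 180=-2.37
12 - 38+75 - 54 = -5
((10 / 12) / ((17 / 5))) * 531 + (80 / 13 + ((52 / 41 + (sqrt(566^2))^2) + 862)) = 5823605625 / 18122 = 321355.57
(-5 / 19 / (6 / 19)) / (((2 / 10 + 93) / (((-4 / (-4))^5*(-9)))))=75 / 932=0.08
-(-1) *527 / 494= 527 / 494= 1.07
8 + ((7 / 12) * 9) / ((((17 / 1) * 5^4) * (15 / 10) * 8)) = 1360007 / 170000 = 8.00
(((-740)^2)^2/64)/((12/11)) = 12884856875/3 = 4294952291.67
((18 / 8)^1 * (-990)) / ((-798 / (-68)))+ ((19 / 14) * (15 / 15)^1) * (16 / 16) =-50129 / 266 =-188.45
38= 38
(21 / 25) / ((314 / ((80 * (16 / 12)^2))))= 896 / 2355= 0.38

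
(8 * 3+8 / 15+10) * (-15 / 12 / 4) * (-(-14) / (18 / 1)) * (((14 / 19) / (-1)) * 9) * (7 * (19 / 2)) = 88837 / 24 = 3701.54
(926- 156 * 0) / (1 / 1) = 926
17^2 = 289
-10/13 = -0.77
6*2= 12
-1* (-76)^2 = -5776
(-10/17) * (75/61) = -750/1037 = -0.72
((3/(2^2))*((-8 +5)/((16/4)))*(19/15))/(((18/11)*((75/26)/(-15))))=2.26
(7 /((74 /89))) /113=623 /8362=0.07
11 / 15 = 0.73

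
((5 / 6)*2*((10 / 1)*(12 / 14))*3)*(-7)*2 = -600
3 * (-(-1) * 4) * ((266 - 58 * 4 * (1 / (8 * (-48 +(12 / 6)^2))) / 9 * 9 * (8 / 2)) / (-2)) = -17730 / 11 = -1611.82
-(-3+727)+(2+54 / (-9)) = -728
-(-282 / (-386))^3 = -2803221 / 7189057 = -0.39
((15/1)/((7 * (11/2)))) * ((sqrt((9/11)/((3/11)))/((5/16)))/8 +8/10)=12 * sqrt(3)/77 +24/77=0.58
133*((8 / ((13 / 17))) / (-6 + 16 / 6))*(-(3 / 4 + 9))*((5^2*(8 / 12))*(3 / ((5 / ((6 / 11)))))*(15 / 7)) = 523260 / 11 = 47569.09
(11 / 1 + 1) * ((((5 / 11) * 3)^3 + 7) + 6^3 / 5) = 4211472 / 6655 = 632.83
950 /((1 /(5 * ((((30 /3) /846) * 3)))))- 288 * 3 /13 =186926 /1833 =101.98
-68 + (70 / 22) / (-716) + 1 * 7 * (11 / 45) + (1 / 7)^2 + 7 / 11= -1139882587 / 17366580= -65.64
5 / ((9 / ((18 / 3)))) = 10 / 3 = 3.33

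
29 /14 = 2.07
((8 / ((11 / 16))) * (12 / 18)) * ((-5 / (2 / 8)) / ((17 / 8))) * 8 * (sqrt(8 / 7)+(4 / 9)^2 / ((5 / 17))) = -1016.71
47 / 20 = 2.35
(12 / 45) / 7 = 4 / 105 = 0.04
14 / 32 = 7 / 16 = 0.44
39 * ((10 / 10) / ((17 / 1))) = 39 / 17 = 2.29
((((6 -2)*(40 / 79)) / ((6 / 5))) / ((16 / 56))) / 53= 1400 / 12561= 0.11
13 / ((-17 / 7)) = -91 / 17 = -5.35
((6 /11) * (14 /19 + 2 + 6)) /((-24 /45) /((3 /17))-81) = -44820 /790229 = -0.06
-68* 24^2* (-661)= 25890048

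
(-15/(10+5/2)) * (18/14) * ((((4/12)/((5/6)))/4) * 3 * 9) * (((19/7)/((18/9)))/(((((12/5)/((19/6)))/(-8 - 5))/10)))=969.73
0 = 0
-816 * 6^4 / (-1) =1057536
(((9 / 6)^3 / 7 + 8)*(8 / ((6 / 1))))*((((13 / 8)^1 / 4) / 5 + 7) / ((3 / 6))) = 107635 / 672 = 160.17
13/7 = 1.86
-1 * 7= -7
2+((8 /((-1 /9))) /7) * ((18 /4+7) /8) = -179 /14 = -12.79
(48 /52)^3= 1728 /2197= 0.79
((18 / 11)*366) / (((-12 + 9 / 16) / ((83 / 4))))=-11952 / 11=-1086.55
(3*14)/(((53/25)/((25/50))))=525/53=9.91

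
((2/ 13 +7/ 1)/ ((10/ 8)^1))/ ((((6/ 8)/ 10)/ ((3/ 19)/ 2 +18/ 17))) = 364560/ 4199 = 86.82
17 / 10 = 1.70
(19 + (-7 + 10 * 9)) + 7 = 109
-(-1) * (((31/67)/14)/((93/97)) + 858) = 2414509/2814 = 858.03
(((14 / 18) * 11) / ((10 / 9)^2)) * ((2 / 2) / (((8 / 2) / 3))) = 2079 / 400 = 5.20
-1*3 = -3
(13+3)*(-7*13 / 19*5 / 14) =-520 / 19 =-27.37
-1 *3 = -3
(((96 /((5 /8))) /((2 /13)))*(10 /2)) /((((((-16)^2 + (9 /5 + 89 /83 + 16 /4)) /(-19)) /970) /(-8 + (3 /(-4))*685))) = 1660080775600 /9091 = 182607059.25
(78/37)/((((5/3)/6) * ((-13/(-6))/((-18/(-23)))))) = 11664/4255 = 2.74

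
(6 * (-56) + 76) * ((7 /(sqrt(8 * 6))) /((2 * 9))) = -455 * sqrt(3) /54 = -14.59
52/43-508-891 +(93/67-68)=-4218944/2881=-1464.40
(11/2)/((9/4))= 22/9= 2.44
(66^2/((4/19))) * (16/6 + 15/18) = 144837/2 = 72418.50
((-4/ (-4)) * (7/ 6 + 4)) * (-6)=-31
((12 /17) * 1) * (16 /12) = 16 /17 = 0.94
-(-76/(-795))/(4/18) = -114/265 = -0.43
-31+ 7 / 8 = -241 / 8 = -30.12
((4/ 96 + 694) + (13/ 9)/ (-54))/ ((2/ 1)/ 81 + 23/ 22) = 648.52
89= 89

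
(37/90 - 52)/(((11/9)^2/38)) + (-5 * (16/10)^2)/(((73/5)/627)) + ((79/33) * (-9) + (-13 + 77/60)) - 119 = -1067527987/529980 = -2014.28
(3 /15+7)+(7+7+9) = 151 /5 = 30.20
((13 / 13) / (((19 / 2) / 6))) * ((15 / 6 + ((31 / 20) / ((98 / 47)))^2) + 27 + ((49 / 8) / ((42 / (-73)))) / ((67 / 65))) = 15230538349 / 1222589200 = 12.46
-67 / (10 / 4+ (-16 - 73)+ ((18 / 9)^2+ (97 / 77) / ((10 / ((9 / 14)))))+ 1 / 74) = 26723620 / 32868259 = 0.81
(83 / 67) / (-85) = -83 / 5695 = -0.01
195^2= 38025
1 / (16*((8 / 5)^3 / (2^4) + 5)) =125 / 10512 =0.01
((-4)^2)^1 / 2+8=16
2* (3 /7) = 6 /7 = 0.86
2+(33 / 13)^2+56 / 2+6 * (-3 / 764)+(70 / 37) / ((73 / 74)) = 180676961 / 4712734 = 38.34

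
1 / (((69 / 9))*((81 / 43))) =43 / 621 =0.07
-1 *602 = -602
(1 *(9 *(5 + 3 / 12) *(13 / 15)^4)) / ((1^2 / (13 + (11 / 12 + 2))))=38186057 / 90000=424.29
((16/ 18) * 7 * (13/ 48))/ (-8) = -91/ 432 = -0.21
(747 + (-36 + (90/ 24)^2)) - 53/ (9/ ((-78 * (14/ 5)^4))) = 868747843/ 30000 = 28958.26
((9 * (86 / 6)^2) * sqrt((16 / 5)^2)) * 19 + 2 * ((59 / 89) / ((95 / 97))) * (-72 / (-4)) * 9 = 952358588 / 8455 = 112638.51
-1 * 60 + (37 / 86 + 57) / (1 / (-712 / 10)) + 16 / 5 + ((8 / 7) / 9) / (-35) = -4145.84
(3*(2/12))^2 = 1/4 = 0.25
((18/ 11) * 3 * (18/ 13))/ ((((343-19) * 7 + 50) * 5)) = 486/ 828685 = 0.00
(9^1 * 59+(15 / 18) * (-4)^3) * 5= 7165 / 3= 2388.33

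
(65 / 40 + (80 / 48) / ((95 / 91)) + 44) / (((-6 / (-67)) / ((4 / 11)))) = 1442711 / 7524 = 191.75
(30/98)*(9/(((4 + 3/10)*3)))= 450/2107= 0.21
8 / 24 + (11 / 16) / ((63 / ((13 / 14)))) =4847 / 14112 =0.34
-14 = -14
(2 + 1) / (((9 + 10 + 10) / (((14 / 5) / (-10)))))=-21 / 725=-0.03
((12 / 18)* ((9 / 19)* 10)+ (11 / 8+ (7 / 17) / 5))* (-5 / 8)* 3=-178887 / 20672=-8.65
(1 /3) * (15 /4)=5 /4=1.25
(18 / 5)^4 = 104976 / 625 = 167.96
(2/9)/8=0.03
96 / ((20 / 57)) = 1368 / 5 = 273.60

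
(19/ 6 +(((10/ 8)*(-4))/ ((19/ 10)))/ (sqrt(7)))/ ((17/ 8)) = 76/ 51 - 400*sqrt(7)/ 2261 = 1.02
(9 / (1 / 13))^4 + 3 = 187388724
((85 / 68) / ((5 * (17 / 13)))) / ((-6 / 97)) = -1261 / 408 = -3.09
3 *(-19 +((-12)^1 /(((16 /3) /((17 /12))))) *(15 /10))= -2283 /32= -71.34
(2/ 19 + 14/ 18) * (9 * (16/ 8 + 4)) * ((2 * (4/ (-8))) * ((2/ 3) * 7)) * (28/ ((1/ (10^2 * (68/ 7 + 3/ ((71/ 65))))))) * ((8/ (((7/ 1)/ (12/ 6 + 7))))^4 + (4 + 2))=-40230991986345600/ 462707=-86947013955.58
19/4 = 4.75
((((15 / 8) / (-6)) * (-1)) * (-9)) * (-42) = 945 / 8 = 118.12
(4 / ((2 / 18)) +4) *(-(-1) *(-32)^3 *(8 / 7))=-10485760 / 7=-1497965.71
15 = 15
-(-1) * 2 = 2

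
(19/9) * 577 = 10963/9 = 1218.11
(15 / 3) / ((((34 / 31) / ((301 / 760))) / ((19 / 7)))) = 1333 / 272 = 4.90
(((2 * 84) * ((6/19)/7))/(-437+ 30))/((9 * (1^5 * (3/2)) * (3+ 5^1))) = -4/23199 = -0.00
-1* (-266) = 266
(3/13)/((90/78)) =1/5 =0.20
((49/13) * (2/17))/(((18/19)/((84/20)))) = 6517/3315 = 1.97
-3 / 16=-0.19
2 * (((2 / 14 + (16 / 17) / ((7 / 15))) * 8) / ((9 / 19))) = 78128 / 1071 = 72.95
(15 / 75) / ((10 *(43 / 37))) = 37 / 2150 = 0.02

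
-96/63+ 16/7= 16/21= 0.76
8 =8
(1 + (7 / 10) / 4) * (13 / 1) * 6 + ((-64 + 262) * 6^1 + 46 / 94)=1203331 / 940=1280.14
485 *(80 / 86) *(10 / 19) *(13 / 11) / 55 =504400 / 98857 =5.10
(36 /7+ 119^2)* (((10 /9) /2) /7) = 495815 /441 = 1124.30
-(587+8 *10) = -667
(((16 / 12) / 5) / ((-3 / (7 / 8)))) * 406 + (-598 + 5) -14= -28736 / 45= -638.58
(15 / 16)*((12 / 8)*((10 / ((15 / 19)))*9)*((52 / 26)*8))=2565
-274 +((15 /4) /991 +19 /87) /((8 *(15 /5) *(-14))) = -31750004173 /115875648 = -274.00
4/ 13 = 0.31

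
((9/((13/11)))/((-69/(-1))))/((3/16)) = 176/299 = 0.59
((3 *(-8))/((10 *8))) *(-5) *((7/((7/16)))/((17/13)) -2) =261/17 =15.35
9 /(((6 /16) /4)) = 96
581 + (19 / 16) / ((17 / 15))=158317 / 272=582.05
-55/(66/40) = -100/3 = -33.33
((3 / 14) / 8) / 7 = 3 / 784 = 0.00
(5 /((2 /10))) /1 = 25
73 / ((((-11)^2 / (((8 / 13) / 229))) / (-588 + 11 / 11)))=-342808 / 360217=-0.95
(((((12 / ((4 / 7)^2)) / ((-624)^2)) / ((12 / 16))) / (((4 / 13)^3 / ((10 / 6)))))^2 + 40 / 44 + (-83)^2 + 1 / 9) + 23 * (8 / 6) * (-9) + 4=14245843991702699 / 2152583921664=6618.02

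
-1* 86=-86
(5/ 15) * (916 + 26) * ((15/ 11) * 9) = 42390/ 11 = 3853.64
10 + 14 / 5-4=44 / 5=8.80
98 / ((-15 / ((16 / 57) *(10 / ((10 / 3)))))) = -1568 / 285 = -5.50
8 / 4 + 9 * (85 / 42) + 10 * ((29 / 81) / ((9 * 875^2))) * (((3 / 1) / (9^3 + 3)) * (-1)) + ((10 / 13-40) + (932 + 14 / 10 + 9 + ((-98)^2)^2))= 92237739.38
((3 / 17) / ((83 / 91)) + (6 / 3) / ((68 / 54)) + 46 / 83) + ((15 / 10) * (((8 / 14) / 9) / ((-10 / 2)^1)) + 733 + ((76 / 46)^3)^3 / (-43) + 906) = 18808879011753167576987 / 11474540220039182895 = 1639.18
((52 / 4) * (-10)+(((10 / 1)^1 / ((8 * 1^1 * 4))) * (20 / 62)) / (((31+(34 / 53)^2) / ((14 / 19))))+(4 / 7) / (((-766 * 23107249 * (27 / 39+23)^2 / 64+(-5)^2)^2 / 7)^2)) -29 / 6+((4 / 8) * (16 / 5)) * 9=-27112538991837667405064228719941220067584834196644151839487619733 / 225129294371072974549301331807194477468117496729062205318169380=-120.43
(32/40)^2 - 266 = -265.36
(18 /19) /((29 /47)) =846 /551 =1.54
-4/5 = -0.80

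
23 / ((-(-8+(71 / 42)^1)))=966 / 265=3.65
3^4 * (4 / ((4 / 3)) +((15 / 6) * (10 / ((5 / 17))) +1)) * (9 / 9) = 7209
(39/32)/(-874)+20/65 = 111365/363584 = 0.31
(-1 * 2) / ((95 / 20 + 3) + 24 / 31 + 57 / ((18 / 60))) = -248 / 24617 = -0.01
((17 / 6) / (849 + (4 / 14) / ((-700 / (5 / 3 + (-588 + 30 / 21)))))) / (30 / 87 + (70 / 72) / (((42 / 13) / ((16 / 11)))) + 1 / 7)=8788920525 / 2437782128069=0.00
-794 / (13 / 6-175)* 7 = 32.16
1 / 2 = 0.50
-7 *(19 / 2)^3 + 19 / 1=-47861 / 8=-5982.62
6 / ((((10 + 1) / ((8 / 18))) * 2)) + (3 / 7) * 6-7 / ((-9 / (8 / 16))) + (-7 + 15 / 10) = -1676 / 693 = -2.42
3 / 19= 0.16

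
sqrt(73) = 8.54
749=749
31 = 31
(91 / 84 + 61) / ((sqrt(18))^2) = 745 / 216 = 3.45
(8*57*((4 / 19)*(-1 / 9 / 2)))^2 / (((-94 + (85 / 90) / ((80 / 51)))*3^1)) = -40960 / 403479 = -0.10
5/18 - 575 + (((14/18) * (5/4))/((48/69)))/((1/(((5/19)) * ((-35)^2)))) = -151015/1216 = -124.19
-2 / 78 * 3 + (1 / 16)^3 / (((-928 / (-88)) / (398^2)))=5544159 / 1544192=3.59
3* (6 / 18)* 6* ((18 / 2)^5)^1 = 354294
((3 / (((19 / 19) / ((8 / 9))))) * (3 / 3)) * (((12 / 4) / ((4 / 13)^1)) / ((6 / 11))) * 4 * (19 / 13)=836 / 3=278.67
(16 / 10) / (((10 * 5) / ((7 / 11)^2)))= 196 / 15125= 0.01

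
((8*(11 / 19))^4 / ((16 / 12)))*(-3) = -134931456 / 130321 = -1035.38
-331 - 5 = -336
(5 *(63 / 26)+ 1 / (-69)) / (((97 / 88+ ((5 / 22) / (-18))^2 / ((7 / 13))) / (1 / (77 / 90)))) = 4642252560 / 361880597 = 12.83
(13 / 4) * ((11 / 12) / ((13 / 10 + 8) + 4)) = 715 / 3192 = 0.22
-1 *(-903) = 903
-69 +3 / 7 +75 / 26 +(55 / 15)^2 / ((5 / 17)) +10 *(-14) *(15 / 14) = -1392101 / 8190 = -169.98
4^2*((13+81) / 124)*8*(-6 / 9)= -6016 / 93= -64.69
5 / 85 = 1 / 17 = 0.06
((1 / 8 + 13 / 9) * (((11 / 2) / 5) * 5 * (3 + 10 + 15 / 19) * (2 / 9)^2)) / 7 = 162833 / 193914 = 0.84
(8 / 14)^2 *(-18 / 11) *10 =-2880 / 539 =-5.34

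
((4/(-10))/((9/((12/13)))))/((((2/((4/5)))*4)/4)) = -16/975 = -0.02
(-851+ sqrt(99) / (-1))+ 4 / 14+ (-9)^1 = -6018 / 7 - 3 * sqrt(11) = -869.66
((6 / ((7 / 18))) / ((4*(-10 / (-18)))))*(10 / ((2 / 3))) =729 / 7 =104.14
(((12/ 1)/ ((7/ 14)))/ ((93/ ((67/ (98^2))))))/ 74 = 67/ 2753947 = 0.00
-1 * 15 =-15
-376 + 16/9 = -3368/9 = -374.22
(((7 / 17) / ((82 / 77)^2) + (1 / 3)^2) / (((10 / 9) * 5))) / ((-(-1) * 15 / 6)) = 97567 / 2857700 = 0.03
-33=-33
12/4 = 3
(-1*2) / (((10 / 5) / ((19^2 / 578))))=-361 / 578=-0.62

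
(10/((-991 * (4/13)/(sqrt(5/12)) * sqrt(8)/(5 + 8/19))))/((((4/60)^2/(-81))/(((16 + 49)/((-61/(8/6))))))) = -881229375 * sqrt(30)/4594276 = -1050.59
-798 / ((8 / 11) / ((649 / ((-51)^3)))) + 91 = 17044475 / 176868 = 96.37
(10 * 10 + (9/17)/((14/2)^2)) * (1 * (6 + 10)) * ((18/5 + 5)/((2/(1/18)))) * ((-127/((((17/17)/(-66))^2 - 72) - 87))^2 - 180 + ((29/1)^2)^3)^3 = 332881874080582696148686850298546972568612835018734631102661064110956/4137745026444824202754627359792684164565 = 80450069289696382131628990000.00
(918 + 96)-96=918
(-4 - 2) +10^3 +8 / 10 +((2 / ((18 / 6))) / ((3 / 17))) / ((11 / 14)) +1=495301 / 495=1000.61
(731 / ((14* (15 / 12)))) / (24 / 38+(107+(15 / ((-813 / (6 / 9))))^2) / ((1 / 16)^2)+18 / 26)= 238685159466 / 156527783423165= 0.00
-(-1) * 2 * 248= 496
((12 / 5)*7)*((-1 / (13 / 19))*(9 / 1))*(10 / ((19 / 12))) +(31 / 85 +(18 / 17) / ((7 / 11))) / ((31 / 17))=-19670549 / 14105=-1394.58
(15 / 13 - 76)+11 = -830 / 13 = -63.85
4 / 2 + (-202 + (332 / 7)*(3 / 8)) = -2551 / 14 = -182.21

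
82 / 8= 41 / 4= 10.25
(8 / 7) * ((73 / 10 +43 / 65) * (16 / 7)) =13248 / 637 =20.80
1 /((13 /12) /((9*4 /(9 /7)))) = 336 /13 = 25.85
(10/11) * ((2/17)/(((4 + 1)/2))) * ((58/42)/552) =29/270963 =0.00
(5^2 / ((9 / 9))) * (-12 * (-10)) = 3000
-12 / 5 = -2.40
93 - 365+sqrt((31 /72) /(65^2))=-272+sqrt(62) /780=-271.99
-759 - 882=-1641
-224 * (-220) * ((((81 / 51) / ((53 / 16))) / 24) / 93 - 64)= -88091843840 / 27931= -3153909.41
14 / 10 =7 / 5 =1.40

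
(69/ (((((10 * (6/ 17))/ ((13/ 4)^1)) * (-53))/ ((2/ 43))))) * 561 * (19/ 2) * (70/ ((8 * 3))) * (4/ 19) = -6653647/ 36464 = -182.47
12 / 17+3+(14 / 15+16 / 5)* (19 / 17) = 2123 / 255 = 8.33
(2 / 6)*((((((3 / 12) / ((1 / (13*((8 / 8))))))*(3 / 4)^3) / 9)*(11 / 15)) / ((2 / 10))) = 143 / 768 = 0.19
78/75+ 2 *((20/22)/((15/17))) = 2558/825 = 3.10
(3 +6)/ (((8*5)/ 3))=27/ 40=0.68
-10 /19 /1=-10 /19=-0.53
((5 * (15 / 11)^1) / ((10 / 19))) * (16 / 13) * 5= 11400 / 143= 79.72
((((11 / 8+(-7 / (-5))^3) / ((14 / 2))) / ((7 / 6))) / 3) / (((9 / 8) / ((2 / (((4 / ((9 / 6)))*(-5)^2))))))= 1373 / 306250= 0.00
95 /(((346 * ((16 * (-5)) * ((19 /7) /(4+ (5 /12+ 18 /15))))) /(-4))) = 2359 /83040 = 0.03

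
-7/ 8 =-0.88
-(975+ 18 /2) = -984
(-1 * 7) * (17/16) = -119/16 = -7.44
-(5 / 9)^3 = -125 / 729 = -0.17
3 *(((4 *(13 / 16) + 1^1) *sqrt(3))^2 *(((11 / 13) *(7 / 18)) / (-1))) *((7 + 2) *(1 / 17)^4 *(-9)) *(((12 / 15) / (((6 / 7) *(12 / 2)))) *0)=0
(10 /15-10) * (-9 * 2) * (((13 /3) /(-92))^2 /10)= 1183 /31740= 0.04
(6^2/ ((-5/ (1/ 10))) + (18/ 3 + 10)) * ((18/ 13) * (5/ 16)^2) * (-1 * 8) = -1719/ 104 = -16.53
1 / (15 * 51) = 0.00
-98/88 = -49/44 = -1.11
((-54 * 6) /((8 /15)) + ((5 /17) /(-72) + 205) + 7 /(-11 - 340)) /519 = -19214887 /24774984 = -0.78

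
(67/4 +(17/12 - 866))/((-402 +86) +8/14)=35609/13248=2.69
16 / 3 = 5.33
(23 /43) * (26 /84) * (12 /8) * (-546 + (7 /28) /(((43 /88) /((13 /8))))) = -28036931 /207088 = -135.39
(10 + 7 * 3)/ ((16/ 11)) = 341/ 16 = 21.31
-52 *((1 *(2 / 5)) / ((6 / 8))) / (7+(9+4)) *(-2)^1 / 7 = 208 / 525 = 0.40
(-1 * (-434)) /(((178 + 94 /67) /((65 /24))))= 189007 /28848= 6.55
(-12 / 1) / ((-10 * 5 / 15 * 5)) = 18 / 25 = 0.72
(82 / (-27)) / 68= -41 / 918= -0.04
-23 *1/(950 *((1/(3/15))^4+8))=-23/601350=-0.00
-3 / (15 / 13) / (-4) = 13 / 20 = 0.65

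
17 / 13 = 1.31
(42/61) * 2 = 84/61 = 1.38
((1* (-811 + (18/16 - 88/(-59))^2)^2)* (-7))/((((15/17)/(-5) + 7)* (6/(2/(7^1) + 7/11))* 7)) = -12913151350081648269/886638743158784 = -14564.16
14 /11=1.27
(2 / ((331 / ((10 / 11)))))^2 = 400 / 13256881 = 0.00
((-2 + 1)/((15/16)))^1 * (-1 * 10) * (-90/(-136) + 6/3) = 1448/51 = 28.39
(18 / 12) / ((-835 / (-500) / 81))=12150 / 167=72.75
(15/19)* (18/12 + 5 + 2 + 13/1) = 645/38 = 16.97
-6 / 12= -1 / 2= -0.50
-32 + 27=-5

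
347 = 347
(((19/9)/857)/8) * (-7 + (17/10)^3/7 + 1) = -704653/431928000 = -0.00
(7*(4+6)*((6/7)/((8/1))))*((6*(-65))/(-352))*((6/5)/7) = 1755/1232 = 1.42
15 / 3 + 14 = 19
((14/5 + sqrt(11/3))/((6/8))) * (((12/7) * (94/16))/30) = 47 * sqrt(33)/315 + 94/75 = 2.11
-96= -96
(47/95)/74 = 0.01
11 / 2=5.50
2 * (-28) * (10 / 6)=-280 / 3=-93.33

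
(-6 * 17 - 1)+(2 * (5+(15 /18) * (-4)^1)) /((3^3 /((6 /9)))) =-25009 /243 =-102.92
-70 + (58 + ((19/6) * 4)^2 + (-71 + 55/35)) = 4978/63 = 79.02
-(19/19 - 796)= 795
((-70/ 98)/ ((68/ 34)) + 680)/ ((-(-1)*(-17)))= -9515/ 238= -39.98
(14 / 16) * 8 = 7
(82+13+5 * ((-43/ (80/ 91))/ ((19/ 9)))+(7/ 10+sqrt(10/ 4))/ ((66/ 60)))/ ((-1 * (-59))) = -67579/ 197296+5 * sqrt(10)/ 649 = -0.32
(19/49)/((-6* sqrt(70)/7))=-0.05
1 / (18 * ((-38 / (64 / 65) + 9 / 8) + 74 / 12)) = -16 / 9015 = -0.00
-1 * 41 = -41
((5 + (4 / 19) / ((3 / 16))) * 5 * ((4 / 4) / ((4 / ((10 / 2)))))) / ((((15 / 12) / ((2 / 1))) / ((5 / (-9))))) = -17450 / 513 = -34.02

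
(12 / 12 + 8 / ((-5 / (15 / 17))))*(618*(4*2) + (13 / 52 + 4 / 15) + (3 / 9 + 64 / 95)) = -773829 / 380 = -2036.39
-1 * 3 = -3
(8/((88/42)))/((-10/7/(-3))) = 441/55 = 8.02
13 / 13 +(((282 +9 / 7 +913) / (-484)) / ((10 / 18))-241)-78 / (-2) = -205.45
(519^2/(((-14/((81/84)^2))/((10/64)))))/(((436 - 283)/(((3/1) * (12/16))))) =-981820845/23883776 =-41.11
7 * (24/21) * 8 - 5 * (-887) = 4499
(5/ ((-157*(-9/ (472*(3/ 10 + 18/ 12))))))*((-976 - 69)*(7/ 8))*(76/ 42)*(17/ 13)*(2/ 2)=-39829130/ 6123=-6504.84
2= 2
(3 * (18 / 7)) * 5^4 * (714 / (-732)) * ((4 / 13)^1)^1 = -1147500 / 793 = -1447.04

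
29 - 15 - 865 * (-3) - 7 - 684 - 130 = 1788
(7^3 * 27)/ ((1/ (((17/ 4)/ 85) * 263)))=2435643/ 20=121782.15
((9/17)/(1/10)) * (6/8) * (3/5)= 81/34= 2.38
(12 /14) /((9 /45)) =30 /7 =4.29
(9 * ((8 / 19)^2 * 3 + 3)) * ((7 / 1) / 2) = 80325 / 722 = 111.25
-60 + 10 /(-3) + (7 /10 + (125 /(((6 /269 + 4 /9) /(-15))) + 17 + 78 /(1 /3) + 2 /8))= -25957429 /6780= -3828.53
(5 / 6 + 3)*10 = 38.33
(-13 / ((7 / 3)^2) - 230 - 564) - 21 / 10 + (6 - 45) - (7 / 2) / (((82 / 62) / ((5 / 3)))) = -25370606 / 30135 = -841.90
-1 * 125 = -125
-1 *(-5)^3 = 125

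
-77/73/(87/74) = -5698/6351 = -0.90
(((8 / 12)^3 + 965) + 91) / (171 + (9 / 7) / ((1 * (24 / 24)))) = 99820 / 16281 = 6.13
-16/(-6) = 8/3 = 2.67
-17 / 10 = -1.70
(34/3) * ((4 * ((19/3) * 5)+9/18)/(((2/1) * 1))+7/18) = 39151/54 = 725.02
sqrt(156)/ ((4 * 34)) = sqrt(39)/ 68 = 0.09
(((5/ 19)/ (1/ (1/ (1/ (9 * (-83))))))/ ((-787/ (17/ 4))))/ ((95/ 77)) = 977823/ 1136428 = 0.86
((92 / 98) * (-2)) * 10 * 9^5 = -54325080 / 49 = -1108675.10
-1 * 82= -82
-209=-209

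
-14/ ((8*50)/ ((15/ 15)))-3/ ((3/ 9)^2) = -5407/ 200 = -27.04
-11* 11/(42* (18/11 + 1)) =-1331/1218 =-1.09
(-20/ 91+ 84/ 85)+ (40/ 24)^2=246871/ 69615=3.55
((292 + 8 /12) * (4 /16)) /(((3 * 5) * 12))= 439 /1080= 0.41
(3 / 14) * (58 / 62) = 87 / 434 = 0.20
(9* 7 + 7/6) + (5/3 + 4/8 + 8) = 223/3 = 74.33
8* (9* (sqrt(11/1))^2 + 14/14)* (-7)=-5600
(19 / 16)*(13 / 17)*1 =247 / 272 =0.91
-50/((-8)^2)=-25/32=-0.78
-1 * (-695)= 695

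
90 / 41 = 2.20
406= 406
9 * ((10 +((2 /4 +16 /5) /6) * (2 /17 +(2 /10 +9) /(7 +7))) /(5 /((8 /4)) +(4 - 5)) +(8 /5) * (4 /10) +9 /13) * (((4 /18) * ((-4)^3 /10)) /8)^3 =-1482298112 /3524259375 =-0.42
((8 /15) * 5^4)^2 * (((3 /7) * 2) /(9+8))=2000000 /357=5602.24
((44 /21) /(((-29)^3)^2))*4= 176 /12491289741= 0.00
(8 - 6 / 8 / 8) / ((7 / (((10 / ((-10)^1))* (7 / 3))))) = -2.64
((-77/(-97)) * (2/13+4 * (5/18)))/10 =5698/56745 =0.10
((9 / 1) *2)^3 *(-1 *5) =-29160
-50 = -50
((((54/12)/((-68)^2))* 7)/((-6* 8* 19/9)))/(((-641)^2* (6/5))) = -315/2310295112704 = -0.00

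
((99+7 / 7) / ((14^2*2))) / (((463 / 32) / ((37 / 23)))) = 14800 / 521801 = 0.03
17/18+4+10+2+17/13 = 4271/234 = 18.25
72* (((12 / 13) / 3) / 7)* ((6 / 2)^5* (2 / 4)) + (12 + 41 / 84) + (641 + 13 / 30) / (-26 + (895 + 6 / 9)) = 5666049023 / 14245140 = 397.75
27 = 27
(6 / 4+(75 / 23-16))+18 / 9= -425 / 46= -9.24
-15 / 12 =-5 / 4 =-1.25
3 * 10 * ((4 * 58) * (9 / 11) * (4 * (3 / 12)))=62640 / 11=5694.55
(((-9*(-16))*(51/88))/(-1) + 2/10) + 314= 12691/55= 230.75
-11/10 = -1.10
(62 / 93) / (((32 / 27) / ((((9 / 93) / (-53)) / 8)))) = -27 / 210304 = -0.00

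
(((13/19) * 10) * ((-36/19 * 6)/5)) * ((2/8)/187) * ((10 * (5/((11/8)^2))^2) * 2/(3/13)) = -12460032000/988369987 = -12.61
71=71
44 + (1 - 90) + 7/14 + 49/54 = -43.59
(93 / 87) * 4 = 124 / 29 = 4.28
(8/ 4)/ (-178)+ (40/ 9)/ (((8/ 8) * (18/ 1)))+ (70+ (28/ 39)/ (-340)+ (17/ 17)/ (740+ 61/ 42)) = 17422999231774/ 248067493245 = 70.23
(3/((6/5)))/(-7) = -5/14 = -0.36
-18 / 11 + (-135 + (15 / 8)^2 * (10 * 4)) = 3.99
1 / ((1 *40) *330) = 1 / 13200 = 0.00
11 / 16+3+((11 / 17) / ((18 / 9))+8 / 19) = 4.43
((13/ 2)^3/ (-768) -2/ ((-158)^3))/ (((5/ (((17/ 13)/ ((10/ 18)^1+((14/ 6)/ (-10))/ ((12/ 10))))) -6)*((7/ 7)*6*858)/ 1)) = 18414487499/ 1224600202315776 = 0.00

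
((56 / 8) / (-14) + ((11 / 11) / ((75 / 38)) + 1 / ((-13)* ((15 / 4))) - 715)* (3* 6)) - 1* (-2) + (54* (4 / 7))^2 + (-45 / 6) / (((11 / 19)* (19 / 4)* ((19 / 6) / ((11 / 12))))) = -7206353397 / 605150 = -11908.38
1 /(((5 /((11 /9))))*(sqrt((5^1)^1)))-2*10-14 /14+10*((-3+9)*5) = 279.11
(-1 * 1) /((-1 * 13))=0.08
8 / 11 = 0.73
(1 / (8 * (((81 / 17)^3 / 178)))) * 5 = 2186285 / 2125764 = 1.03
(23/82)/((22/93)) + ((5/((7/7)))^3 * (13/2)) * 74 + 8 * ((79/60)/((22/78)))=542675051/9020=60163.53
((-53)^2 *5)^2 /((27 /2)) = 394524050 /27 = 14612001.85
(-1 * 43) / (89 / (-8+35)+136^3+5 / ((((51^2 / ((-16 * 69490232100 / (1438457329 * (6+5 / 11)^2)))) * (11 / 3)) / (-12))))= -56581608275000667 / 3309970677653430975947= -0.00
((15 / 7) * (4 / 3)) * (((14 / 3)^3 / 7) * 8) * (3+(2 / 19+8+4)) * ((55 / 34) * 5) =353584000 / 8721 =40543.97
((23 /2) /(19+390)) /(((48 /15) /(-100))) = -2875 /3272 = -0.88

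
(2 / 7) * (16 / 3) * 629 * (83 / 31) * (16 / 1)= 26729984 / 651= 41059.88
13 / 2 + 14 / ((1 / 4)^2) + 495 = 1451 / 2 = 725.50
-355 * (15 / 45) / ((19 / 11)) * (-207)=269445 / 19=14181.32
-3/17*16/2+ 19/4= 227/68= 3.34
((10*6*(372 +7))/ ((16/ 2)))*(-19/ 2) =-108015/ 4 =-27003.75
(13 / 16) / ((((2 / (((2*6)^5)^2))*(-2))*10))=-6288482304 / 5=-1257696460.80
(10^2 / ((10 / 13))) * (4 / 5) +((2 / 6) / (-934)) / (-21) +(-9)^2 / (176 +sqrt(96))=2965799098 / 28391265 - 81 * sqrt(6) / 7720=104.44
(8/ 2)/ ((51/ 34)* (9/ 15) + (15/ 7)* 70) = 40/ 1509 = 0.03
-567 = -567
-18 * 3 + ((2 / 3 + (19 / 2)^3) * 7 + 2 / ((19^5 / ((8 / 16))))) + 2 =353841975421 / 59426376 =5954.29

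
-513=-513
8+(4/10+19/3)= 221/15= 14.73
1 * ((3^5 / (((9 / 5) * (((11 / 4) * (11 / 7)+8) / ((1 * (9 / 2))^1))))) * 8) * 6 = 54432 / 23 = 2366.61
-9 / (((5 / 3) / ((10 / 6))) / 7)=-63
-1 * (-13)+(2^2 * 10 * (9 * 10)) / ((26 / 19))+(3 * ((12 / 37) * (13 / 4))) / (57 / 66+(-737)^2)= 15195918938723 / 5747823497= 2643.77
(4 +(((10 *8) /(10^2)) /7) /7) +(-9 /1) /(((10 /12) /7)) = -17538 /245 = -71.58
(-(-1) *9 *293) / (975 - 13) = 2637 / 962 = 2.74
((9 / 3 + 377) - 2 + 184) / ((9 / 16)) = 8992 / 9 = 999.11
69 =69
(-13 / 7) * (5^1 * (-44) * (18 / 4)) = 12870 / 7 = 1838.57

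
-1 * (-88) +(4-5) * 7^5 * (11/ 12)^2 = -2020975/ 144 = -14034.55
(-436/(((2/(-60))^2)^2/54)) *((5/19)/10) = -9535320000/19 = -501858947.37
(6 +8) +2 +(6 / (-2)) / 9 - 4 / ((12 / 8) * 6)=137 / 9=15.22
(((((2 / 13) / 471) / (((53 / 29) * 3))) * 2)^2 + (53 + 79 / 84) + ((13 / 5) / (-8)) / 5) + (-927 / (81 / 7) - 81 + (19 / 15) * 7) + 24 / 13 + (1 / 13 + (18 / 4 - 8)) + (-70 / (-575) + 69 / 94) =-142136889131915199049 / 1434420545685636600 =-99.09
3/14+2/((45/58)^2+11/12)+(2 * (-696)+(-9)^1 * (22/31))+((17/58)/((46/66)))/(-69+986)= -202958447510184/145296679367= -1396.86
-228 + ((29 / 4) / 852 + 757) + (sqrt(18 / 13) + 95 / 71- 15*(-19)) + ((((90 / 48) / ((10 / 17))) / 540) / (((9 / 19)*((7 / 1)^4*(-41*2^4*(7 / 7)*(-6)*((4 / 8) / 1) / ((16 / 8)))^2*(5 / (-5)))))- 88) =728.52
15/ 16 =0.94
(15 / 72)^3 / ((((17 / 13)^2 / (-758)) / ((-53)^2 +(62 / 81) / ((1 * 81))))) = -147556778682625 / 13106043648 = -11258.68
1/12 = 0.08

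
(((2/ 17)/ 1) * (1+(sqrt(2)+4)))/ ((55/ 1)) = 2 * sqrt(2)/ 935+2/ 187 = 0.01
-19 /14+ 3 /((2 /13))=127 /7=18.14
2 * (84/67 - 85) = -11222/67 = -167.49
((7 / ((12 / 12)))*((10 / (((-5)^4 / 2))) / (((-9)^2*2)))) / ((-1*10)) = -7 / 50625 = -0.00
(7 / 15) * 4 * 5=28 / 3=9.33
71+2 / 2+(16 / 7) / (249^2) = 31248520 / 434007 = 72.00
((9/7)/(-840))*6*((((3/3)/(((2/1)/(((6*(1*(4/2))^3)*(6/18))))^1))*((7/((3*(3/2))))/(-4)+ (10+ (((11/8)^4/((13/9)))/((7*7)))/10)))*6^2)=-20322921609/799052800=-25.43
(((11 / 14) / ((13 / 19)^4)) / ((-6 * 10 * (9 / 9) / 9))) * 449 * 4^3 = -15447730056 / 999635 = -15453.37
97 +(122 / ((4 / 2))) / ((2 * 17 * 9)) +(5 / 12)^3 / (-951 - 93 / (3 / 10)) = 3600566483 / 37043136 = 97.20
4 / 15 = 0.27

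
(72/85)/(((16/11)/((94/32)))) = 4653/2720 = 1.71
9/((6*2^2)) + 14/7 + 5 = 59/8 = 7.38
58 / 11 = 5.27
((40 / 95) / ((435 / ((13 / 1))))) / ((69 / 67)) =6968 / 570285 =0.01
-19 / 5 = -3.80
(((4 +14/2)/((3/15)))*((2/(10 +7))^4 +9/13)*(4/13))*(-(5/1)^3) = -20677167500/14115049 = -1464.90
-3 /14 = -0.21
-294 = -294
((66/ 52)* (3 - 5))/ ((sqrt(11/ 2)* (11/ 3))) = -9* sqrt(22)/ 143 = -0.30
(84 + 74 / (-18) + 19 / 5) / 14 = 5.98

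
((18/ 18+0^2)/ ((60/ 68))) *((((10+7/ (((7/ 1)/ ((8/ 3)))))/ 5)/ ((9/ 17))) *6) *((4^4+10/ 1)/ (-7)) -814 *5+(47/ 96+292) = -108302449/ 21600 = -5014.00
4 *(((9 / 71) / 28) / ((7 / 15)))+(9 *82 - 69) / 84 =111371 / 13916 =8.00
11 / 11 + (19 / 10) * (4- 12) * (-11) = 841 / 5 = 168.20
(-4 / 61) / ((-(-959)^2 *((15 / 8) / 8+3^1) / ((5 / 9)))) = 1280 / 104515307883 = 0.00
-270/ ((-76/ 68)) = 241.58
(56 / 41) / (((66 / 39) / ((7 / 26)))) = 98 / 451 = 0.22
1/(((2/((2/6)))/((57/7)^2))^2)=1172889/9604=122.13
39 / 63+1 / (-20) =239 / 420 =0.57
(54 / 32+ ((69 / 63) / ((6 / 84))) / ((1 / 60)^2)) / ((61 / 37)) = 32679399 / 976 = 33482.99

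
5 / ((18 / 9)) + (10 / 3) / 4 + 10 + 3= 49 / 3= 16.33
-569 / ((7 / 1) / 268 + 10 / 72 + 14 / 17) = -11665638 / 20267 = -575.60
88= 88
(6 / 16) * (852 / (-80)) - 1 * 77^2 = -949279 / 160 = -5932.99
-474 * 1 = -474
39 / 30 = 13 / 10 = 1.30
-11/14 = -0.79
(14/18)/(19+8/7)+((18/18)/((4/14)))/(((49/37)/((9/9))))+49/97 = 5491517/1723302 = 3.19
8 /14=4 /7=0.57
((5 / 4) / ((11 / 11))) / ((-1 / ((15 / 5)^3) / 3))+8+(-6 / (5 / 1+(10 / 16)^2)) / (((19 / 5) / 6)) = -166073 / 1748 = -95.01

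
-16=-16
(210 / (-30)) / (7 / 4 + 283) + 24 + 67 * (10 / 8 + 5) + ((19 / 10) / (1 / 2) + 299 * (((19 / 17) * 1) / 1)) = 17784389 / 22780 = 780.70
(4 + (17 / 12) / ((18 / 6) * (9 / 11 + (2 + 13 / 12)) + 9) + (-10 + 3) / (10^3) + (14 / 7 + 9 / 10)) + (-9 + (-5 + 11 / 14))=-119623517 / 19131000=-6.25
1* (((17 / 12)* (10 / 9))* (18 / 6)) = 85 / 18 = 4.72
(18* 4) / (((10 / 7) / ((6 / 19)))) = 1512 / 95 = 15.92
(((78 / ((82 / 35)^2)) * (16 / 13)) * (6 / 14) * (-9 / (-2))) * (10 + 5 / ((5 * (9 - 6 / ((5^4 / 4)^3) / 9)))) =3779077075861500 / 11080810331707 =341.05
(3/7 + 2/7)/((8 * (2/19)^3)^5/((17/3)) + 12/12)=0.71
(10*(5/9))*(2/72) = 25/162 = 0.15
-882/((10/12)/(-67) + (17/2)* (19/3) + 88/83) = -2452401/152597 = -16.07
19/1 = 19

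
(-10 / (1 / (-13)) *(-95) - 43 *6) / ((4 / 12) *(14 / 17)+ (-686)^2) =-0.03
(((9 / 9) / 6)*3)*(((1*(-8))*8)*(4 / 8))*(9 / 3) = -48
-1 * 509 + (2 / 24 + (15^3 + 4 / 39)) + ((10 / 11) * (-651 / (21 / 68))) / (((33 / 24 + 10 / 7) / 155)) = -27771821525 / 269412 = -103083.09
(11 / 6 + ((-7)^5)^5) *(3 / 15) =-8046411717983789404831 / 30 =-268213723932792980161.03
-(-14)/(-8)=-7/4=-1.75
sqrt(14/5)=sqrt(70)/5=1.67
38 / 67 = 0.57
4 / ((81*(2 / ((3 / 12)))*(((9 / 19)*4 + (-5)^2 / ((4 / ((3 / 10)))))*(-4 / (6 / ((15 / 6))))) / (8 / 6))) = -304 / 232065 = -0.00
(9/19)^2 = 81/361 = 0.22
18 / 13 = 1.38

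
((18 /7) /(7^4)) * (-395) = -7110 /16807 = -0.42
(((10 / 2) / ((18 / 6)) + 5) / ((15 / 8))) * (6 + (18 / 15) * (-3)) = 128 / 15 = 8.53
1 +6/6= 2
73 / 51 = 1.43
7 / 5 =1.40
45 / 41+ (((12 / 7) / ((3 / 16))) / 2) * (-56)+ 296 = 1685 / 41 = 41.10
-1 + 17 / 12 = 5 / 12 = 0.42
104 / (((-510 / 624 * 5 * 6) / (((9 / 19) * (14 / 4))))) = -56784 / 8075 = -7.03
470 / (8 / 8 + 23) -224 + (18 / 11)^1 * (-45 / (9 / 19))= -359.87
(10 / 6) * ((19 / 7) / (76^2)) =0.00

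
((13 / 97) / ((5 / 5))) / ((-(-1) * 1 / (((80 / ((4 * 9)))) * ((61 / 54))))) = 7930 / 23571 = 0.34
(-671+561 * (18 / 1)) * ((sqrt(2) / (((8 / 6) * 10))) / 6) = 9427 * sqrt(2) / 80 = 166.65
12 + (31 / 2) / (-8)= 161 / 16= 10.06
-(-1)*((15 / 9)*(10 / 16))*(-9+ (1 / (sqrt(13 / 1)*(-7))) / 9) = -75 / 8 - 25*sqrt(13) / 19656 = -9.38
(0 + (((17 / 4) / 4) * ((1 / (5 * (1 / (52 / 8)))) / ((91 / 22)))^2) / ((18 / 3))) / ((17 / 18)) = 363 / 19600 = 0.02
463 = 463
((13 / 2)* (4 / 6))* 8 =104 / 3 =34.67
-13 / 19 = -0.68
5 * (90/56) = 225/28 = 8.04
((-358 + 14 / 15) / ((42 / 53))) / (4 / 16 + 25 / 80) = -2270944 / 2835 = -801.04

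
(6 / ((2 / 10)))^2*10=9000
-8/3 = -2.67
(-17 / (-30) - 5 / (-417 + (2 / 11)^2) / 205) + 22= 1400427551 / 62057190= 22.57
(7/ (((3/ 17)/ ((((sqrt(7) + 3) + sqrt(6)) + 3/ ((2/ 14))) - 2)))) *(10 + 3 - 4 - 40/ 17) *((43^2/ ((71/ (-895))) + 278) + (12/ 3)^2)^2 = 2111886081513551 *sqrt(6)/ 15123 + 2111886081513551 *sqrt(7)/ 15123 + 46461493793298122/ 15123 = 3783777190826.93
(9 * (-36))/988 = -81/247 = -0.33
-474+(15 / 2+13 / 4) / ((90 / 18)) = -9437 / 20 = -471.85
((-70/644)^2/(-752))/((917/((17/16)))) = -425/23346555904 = -0.00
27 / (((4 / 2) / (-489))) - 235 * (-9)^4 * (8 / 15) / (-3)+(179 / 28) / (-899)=6733572751 / 25172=267502.49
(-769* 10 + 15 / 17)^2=17086411225 / 289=59122530.19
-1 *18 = -18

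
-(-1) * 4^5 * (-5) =-5120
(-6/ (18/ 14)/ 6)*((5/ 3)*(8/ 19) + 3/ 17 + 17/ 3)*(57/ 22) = -7399/ 561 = -13.19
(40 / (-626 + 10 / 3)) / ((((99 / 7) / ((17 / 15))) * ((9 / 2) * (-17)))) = 28 / 416097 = 0.00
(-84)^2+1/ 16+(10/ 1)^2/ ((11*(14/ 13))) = 8703469/ 1232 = 7064.50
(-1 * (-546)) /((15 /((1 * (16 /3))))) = 2912 /15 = 194.13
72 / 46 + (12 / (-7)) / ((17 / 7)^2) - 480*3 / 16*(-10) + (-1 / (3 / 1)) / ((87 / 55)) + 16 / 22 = 17209363913 / 19083537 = 901.79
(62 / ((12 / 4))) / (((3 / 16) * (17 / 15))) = 4960 / 51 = 97.25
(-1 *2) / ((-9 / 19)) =4.22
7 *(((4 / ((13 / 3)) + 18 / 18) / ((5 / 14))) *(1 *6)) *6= 17640 / 13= 1356.92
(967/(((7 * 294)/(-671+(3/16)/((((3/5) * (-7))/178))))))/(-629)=36766307/72490992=0.51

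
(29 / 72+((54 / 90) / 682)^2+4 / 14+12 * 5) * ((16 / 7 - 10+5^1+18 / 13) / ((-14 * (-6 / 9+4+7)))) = 88917174809 / 159405682800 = 0.56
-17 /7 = -2.43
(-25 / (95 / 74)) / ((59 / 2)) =-740 / 1121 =-0.66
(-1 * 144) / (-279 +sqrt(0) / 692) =0.52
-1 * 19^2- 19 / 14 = -5073 / 14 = -362.36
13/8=1.62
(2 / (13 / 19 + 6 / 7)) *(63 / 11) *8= 134064 / 2255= 59.45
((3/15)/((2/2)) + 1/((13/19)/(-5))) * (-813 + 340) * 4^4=55942656/65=860656.25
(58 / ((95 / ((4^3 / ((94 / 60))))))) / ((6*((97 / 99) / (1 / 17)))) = 0.25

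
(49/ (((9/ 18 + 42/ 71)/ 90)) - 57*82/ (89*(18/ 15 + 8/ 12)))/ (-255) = -51655773/ 3283210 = -15.73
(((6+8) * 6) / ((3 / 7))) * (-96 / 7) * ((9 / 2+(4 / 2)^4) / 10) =-27552 / 5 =-5510.40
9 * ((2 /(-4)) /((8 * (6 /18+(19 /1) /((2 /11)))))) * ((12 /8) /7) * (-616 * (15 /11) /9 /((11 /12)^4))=1399680 /9209189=0.15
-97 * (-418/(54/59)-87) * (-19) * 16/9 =-432883840/243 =-1781414.98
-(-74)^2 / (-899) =5476 / 899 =6.09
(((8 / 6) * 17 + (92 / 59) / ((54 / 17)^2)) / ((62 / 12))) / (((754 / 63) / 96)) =7581728 / 213993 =35.43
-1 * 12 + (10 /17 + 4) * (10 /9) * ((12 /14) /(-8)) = -1493 /119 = -12.55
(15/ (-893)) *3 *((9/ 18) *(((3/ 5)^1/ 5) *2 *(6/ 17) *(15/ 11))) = -486/ 166991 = -0.00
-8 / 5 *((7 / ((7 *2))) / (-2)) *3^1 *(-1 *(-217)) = 1302 / 5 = 260.40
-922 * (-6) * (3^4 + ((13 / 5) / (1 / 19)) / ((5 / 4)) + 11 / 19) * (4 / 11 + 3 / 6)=159105852 / 275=578566.73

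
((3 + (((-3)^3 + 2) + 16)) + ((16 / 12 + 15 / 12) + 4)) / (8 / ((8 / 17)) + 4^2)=7 / 396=0.02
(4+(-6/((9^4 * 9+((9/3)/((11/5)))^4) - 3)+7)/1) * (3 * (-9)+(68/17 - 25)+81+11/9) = 976348334500/2593629333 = 376.44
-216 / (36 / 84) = -504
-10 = -10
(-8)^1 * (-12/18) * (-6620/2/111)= -52960/333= -159.04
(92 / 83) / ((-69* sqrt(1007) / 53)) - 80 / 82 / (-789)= 40 / 32349 - 4* sqrt(1007) / 4731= -0.03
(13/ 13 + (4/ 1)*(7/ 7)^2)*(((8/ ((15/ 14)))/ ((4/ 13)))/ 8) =91/ 6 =15.17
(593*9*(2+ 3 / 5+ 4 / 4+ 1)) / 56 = 122751 / 280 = 438.40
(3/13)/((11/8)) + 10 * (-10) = -14276/143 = -99.83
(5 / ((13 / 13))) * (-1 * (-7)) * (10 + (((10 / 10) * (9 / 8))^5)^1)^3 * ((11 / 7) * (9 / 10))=5726053678761750411 / 70368744177664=81372.12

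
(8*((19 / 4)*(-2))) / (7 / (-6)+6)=-15.72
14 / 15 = 0.93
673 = 673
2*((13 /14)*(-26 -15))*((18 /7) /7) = -9594 /343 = -27.97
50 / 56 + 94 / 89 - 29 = -67411 / 2492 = -27.05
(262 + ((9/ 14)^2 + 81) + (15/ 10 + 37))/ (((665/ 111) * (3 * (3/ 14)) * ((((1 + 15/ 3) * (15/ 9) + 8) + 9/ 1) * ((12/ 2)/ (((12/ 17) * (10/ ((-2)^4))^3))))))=69240875/ 656377344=0.11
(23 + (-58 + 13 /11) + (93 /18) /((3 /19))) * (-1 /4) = 217 /792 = 0.27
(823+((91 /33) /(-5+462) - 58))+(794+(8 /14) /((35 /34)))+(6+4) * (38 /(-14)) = 5662048016 /3694845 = 1532.42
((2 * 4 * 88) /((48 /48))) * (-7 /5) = -4928 /5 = -985.60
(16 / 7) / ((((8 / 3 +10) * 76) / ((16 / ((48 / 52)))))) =104 / 2527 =0.04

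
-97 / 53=-1.83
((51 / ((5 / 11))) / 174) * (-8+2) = -561 / 145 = -3.87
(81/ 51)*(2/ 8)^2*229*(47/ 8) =290601/ 2176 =133.55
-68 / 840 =-17 / 210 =-0.08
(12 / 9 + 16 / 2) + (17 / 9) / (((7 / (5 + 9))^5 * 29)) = 2980 / 261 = 11.42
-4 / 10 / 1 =-2 / 5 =-0.40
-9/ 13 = -0.69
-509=-509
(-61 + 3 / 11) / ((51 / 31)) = -20708 / 561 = -36.91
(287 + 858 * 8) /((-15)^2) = 7151 /225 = 31.78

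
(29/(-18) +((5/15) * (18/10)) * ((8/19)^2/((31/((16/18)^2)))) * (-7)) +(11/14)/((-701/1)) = -12092849369/7413421995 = -1.63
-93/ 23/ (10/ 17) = -1581/ 230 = -6.87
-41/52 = -0.79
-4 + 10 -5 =1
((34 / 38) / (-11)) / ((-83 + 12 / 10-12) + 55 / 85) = 1445 / 1654862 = 0.00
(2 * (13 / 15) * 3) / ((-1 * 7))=-26 / 35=-0.74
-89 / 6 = -14.83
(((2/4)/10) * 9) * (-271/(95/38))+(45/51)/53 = -2196789/45050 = -48.76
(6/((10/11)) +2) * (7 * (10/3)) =602/3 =200.67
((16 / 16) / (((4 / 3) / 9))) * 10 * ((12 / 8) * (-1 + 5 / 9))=-45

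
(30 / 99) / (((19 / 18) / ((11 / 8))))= 15 / 38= 0.39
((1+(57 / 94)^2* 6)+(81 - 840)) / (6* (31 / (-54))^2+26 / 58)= -23530616559 / 75519083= -311.59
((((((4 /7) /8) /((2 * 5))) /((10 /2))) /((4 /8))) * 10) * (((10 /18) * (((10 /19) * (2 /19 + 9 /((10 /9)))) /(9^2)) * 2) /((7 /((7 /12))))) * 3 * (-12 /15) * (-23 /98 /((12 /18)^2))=35857 /200593260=0.00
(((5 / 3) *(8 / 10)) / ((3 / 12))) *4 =21.33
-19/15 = -1.27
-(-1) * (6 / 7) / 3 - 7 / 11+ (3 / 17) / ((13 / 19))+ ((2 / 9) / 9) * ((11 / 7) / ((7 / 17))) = 14468 / 9648639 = 0.00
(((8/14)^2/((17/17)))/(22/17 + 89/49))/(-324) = -0.00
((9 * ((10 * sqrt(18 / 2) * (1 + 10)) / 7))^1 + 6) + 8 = 3068 / 7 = 438.29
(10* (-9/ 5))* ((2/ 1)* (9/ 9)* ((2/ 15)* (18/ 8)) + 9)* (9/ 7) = -7776/ 35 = -222.17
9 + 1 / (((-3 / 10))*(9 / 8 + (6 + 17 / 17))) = 335 / 39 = 8.59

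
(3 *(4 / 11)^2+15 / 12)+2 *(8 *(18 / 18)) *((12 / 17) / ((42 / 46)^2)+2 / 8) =23216071 / 1209516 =19.19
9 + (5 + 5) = 19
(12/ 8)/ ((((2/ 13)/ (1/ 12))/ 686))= 4459/ 8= 557.38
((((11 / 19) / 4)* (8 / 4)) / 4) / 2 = 11 / 304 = 0.04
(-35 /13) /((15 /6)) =-1.08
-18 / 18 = -1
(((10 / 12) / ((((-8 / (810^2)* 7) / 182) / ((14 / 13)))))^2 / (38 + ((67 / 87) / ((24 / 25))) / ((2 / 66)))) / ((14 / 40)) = 7282070302500000 / 44873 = 162281779745.06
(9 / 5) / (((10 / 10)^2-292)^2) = 1 / 47045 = 0.00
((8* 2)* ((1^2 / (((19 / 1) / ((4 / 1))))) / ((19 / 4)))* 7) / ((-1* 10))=-896 / 1805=-0.50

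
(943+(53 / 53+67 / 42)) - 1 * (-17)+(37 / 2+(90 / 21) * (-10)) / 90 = 1212529 / 1260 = 962.32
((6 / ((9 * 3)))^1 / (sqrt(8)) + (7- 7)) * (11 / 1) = 11 * sqrt(2) / 18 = 0.86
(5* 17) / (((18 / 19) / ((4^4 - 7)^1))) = 134045 / 6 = 22340.83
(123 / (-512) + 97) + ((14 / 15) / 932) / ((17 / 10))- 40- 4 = 320999063 / 6084096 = 52.76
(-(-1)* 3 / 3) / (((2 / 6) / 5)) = 15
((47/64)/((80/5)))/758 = 0.00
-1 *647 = -647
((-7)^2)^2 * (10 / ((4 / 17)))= 204085 / 2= 102042.50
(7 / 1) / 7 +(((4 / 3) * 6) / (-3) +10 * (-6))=-185 / 3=-61.67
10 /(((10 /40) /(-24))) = -960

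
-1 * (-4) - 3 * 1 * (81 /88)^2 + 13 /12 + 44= 1081255 /23232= 46.54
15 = 15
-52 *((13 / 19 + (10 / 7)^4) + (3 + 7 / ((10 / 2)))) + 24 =-104229236 / 228095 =-456.96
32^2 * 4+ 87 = 4183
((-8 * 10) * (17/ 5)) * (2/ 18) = -30.22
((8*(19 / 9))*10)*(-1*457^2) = -317450480 / 9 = -35272275.56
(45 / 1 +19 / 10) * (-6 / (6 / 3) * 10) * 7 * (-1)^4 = -9849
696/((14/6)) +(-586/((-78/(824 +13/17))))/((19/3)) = 37524583/29393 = 1276.65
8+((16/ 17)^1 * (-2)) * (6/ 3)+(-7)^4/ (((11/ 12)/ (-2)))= -978816/ 187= -5234.31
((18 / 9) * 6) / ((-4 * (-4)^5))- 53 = -53.00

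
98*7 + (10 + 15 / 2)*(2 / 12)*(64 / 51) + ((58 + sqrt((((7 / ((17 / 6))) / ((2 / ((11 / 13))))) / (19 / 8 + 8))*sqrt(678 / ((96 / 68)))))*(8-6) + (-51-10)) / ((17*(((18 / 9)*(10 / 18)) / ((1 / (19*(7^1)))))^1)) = 18*113^(1 / 4)*17^(3 / 4)*sqrt(249249) / 207367615 + 28068679 / 40698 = 689.68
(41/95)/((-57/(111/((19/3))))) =-4551/34295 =-0.13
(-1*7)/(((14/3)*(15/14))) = -7/5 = -1.40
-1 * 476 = -476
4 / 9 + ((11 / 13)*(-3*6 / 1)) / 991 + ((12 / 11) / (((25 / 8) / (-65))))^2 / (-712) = -9179545786 / 31215831075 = -0.29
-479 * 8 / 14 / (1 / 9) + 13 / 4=-68885 / 28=-2460.18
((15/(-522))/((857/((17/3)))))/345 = -17/30867426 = -0.00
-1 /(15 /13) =-13 /15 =-0.87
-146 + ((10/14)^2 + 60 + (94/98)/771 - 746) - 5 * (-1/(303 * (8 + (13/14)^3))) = -76617200285534/92144832171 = -831.49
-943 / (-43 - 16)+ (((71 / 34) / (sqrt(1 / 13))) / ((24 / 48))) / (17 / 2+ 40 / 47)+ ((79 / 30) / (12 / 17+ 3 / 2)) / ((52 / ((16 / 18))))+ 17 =6674 *sqrt(13) / 14943+ 256300724 / 7765875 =34.61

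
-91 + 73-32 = -50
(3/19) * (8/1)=1.26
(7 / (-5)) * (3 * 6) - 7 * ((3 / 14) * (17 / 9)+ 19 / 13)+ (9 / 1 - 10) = -15313 / 390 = -39.26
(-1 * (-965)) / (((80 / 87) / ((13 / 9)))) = 72761 / 48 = 1515.85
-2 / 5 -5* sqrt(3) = -9.06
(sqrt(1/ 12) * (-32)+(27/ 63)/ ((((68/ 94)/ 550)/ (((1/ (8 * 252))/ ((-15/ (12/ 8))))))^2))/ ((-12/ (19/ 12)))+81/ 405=1577987247121/ 7893110292480+19 * sqrt(3)/ 27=1.42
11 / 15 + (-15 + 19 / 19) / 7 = -19 / 15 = -1.27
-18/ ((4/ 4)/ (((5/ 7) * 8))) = -720/ 7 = -102.86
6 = 6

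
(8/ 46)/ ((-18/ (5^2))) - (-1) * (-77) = -15989/ 207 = -77.24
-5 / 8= -0.62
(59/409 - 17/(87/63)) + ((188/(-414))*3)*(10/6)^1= -35445184/2455227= -14.44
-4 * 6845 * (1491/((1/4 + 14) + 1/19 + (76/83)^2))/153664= -190837114635/10876281668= -17.55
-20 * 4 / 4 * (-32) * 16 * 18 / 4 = 46080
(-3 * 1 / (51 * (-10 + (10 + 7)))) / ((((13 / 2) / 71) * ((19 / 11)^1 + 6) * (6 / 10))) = -1562 / 78897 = -0.02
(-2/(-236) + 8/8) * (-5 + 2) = -357/118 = -3.03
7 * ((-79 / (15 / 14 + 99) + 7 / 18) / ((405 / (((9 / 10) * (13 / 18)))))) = -306397 / 68088600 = -0.00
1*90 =90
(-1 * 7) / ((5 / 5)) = -7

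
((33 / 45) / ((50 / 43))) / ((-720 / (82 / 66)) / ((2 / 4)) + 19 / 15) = -19393 / 35601050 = -0.00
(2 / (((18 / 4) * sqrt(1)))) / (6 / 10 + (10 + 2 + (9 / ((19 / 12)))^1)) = 380 / 15633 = 0.02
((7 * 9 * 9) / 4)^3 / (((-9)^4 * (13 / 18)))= 250047 / 416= 601.07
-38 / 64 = -19 / 32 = -0.59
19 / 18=1.06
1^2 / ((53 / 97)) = 97 / 53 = 1.83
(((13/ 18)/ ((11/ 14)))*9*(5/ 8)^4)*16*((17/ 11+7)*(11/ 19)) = 99.92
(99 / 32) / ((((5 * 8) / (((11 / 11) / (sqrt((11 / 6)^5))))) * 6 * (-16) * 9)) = -3 * sqrt(66) / 1239040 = -0.00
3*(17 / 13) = 51 / 13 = 3.92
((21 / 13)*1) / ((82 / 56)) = 588 / 533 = 1.10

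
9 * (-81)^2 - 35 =59014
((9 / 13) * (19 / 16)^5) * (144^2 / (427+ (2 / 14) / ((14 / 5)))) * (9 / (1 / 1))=796038591411 / 1114241024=714.42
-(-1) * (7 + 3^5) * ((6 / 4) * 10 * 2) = 7500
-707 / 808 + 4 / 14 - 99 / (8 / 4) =-2805 / 56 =-50.09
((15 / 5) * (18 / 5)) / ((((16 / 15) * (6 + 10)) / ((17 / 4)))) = 1377 / 512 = 2.69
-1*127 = -127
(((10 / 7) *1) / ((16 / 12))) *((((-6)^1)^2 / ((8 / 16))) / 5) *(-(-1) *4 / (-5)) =-432 / 35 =-12.34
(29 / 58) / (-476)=-1 / 952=-0.00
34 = 34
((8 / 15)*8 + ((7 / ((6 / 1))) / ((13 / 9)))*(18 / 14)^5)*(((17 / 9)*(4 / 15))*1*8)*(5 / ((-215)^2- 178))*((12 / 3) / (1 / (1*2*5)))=14475772544 / 116418465891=0.12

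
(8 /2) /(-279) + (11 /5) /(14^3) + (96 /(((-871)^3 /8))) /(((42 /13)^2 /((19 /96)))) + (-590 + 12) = -961217289539701 /1662966749080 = -578.01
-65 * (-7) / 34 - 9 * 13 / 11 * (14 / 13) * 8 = -29267 / 374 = -78.25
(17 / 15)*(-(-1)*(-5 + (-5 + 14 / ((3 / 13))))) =2584 / 45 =57.42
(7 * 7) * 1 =49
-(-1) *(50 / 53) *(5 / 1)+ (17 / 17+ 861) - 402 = 24630 / 53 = 464.72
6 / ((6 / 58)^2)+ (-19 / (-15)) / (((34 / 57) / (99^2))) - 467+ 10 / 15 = 10662593 / 510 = 20907.05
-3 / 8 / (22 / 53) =-0.90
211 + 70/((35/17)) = 245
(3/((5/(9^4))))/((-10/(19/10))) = -373977/500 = -747.95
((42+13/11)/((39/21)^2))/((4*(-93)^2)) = 23275/64313964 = 0.00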